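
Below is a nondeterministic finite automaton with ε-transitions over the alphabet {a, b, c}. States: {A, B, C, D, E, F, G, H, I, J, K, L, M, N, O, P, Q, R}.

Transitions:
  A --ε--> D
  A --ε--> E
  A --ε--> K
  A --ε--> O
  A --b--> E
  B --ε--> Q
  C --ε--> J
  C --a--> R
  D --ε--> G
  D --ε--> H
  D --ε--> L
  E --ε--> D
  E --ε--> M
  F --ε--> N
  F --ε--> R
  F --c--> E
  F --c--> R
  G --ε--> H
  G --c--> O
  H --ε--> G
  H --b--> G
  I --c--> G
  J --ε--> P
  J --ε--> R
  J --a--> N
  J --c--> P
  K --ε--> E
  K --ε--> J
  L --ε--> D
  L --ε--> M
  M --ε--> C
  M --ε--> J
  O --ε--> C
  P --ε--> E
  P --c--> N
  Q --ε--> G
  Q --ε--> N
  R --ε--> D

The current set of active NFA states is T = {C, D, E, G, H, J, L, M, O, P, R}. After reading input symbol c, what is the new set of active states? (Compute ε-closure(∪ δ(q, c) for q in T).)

G on c → {O}.
J on c → {P}.
P on c → {N}.
No c-transition from C, D, E, H, L, M, O, R.
Union after reading c: {N, O, P}.
Now take the ε-closure:
From O via ε: add C.
From P via ε: add E.
From C via ε: add J.
From E via ε: add D, M.
From D via ε: add G, H, L.
From J via ε: add R.
No new states can be added; the closed set is {C, D, E, G, H, J, L, M, N, O, P, R}.

{C, D, E, G, H, J, L, M, N, O, P, R}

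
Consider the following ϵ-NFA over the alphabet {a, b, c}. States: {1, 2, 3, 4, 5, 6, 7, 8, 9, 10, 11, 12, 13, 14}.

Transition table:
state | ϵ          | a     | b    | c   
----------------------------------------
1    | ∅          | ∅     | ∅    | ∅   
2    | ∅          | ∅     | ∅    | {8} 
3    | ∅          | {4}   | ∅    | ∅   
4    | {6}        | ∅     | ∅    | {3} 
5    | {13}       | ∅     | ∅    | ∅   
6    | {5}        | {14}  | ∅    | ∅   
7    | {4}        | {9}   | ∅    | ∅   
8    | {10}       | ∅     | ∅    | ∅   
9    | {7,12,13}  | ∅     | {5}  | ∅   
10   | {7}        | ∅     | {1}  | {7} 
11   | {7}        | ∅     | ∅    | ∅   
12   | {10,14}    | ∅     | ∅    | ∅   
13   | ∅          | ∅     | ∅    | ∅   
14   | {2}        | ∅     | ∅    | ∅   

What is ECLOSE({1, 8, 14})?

{1, 2, 4, 5, 6, 7, 8, 10, 13, 14}

Start with {1, 8, 14}.
From 8 via ϵ: add 10.
From 14 via ϵ: add 2.
From 10 via ϵ: add 7.
From 7 via ϵ: add 4.
From 4 via ϵ: add 6.
From 6 via ϵ: add 5.
From 5 via ϵ: add 13.
No new states can be added; the closed set is {1, 2, 4, 5, 6, 7, 8, 10, 13, 14}.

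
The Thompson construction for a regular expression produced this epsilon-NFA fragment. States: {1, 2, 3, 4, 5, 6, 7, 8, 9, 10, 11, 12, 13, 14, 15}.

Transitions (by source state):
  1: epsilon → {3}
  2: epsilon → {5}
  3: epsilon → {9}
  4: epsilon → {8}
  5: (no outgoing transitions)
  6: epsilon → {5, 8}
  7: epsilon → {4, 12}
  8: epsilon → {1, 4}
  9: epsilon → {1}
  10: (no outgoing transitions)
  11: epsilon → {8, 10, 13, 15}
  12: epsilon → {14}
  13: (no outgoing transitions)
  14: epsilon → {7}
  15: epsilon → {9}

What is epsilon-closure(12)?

{1, 3, 4, 7, 8, 9, 12, 14}

Start with {12}.
From 12 via epsilon: add 14.
From 14 via epsilon: add 7.
From 7 via epsilon: add 4.
From 4 via epsilon: add 8.
From 8 via epsilon: add 1.
From 1 via epsilon: add 3.
From 3 via epsilon: add 9.
No new states can be added; the closed set is {1, 3, 4, 7, 8, 9, 12, 14}.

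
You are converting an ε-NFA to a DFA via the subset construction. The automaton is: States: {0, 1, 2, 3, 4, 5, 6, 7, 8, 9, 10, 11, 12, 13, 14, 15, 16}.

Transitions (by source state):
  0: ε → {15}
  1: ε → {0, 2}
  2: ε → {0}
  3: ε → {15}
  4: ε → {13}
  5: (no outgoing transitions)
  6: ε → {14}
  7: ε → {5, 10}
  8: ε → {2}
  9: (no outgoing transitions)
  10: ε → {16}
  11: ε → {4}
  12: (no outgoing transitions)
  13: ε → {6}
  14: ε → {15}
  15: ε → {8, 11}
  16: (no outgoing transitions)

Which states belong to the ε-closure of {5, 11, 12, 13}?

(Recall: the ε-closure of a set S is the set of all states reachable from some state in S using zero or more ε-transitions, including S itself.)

{0, 2, 4, 5, 6, 8, 11, 12, 13, 14, 15}

Start with {5, 11, 12, 13}.
From 11 via ε: add 4.
From 13 via ε: add 6.
From 6 via ε: add 14.
From 14 via ε: add 15.
From 15 via ε: add 8.
From 8 via ε: add 2.
From 2 via ε: add 0.
No new states can be added; the closed set is {0, 2, 4, 5, 6, 8, 11, 12, 13, 14, 15}.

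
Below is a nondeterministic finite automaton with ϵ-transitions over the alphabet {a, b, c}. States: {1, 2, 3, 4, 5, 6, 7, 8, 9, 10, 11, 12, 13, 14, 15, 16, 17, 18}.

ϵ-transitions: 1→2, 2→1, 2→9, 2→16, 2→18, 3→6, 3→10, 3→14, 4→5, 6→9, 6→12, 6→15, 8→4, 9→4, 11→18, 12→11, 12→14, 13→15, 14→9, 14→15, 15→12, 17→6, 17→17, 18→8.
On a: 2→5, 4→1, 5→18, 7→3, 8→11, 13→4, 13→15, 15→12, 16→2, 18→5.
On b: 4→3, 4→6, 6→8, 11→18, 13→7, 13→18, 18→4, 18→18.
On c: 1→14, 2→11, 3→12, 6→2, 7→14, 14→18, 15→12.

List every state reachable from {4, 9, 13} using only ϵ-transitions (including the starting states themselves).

{4, 5, 8, 9, 11, 12, 13, 14, 15, 18}

Start with {4, 9, 13}.
From 4 via ϵ: add 5.
From 13 via ϵ: add 15.
From 15 via ϵ: add 12.
From 12 via ϵ: add 11, 14.
From 11 via ϵ: add 18.
From 18 via ϵ: add 8.
No new states can be added; the closed set is {4, 5, 8, 9, 11, 12, 13, 14, 15, 18}.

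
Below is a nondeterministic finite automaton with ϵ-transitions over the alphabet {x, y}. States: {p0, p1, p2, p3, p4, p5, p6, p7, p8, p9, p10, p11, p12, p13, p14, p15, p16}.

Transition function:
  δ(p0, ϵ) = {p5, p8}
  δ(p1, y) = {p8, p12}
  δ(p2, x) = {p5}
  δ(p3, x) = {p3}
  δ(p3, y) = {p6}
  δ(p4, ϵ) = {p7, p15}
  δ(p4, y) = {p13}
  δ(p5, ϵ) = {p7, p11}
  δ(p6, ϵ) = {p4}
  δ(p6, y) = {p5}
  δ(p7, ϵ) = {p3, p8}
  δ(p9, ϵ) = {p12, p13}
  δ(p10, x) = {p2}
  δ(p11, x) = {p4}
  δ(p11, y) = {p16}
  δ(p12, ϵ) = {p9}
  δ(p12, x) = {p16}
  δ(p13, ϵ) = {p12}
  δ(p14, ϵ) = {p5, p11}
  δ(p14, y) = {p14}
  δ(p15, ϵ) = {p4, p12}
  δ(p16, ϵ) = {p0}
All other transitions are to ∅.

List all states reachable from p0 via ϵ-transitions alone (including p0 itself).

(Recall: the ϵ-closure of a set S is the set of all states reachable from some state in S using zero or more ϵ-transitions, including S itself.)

Start with {p0}.
From p0 via ϵ: add p5, p8.
From p5 via ϵ: add p7, p11.
From p7 via ϵ: add p3.
No new states can be added; the closed set is {p0, p3, p5, p7, p8, p11}.

{p0, p3, p5, p7, p8, p11}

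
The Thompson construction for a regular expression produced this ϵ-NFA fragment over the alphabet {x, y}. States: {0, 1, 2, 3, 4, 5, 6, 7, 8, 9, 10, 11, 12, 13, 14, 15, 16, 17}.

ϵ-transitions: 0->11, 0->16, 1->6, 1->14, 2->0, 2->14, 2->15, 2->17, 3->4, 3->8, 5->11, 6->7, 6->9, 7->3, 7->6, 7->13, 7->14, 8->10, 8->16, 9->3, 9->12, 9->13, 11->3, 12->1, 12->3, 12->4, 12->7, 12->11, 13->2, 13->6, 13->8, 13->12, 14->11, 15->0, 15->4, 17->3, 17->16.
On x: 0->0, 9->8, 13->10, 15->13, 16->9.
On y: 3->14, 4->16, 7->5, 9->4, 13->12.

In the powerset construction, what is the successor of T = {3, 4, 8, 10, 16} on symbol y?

3 on y → {14}.
4 on y → {16}.
No y-transition from 8, 10, 16.
Union after reading y: {14, 16}.
Now take the ϵ-closure:
From 14 via ϵ: add 11.
From 11 via ϵ: add 3.
From 3 via ϵ: add 4, 8.
From 8 via ϵ: add 10.
No new states can be added; the closed set is {3, 4, 8, 10, 11, 14, 16}.

{3, 4, 8, 10, 11, 14, 16}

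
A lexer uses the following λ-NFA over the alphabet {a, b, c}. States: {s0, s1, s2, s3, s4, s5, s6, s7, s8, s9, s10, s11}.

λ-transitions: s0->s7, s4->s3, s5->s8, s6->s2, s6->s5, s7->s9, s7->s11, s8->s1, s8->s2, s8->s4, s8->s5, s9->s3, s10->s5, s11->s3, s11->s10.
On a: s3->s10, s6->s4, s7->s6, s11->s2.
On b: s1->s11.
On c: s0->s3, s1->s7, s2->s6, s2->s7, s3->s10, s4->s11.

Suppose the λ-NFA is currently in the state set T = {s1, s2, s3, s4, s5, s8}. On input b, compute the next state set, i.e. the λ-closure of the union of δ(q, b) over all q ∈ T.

s1 on b → {s11}.
No b-transition from s2, s3, s4, s5, s8.
Union after reading b: {s11}.
Now take the λ-closure:
From s11 via λ: add s3, s10.
From s10 via λ: add s5.
From s5 via λ: add s8.
From s8 via λ: add s1, s2, s4.
No new states can be added; the closed set is {s1, s2, s3, s4, s5, s8, s10, s11}.

{s1, s2, s3, s4, s5, s8, s10, s11}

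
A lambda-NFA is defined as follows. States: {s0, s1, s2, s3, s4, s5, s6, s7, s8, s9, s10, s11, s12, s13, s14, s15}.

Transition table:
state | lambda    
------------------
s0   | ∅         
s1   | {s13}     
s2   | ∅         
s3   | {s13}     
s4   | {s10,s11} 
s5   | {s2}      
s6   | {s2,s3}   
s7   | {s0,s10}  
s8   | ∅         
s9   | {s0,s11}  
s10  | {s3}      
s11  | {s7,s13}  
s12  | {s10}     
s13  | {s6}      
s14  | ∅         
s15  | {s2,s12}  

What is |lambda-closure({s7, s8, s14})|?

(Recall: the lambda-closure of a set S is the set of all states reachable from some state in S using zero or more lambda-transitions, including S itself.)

9

Start with {s7, s8, s14}.
From s7 via lambda: add s0, s10.
From s10 via lambda: add s3.
From s3 via lambda: add s13.
From s13 via lambda: add s6.
From s6 via lambda: add s2.
lambda-closure = {s0, s2, s3, s6, s7, s8, s10, s13, s14}, which has 9 states.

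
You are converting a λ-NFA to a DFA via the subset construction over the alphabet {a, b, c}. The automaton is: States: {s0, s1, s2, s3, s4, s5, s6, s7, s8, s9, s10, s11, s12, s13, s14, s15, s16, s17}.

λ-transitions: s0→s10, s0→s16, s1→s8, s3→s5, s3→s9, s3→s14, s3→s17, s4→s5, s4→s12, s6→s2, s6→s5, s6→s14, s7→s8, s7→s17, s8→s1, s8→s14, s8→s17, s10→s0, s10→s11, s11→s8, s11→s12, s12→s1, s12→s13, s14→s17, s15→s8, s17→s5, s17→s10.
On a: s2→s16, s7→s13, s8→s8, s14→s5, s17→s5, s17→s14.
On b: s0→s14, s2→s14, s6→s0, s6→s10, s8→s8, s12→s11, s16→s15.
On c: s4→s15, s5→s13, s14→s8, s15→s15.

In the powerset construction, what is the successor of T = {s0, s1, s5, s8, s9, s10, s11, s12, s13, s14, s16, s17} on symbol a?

s8 on a → {s8}.
s14 on a → {s5}.
s17 on a → {s5, s14}.
No a-transition from s0, s1, s5, s9, s10, s11, s12, s13, s16.
Union after reading a: {s5, s8, s14}.
Now take the λ-closure:
From s8 via λ: add s1, s17.
From s17 via λ: add s10.
From s10 via λ: add s0, s11.
From s0 via λ: add s16.
From s11 via λ: add s12.
From s12 via λ: add s13.
No new states can be added; the closed set is {s0, s1, s5, s8, s10, s11, s12, s13, s14, s16, s17}.

{s0, s1, s5, s8, s10, s11, s12, s13, s14, s16, s17}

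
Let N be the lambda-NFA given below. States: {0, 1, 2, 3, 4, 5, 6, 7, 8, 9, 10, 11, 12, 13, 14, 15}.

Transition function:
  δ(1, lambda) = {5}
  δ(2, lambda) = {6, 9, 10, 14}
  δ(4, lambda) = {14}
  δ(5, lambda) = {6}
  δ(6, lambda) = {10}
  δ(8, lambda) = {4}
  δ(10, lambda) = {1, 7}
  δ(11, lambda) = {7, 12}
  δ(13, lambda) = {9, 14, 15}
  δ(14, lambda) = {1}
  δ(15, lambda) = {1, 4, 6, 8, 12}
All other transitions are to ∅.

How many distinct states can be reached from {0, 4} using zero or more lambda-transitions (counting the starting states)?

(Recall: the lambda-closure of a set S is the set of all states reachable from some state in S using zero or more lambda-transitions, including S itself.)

8

Start with {0, 4}.
From 4 via lambda: add 14.
From 14 via lambda: add 1.
From 1 via lambda: add 5.
From 5 via lambda: add 6.
From 6 via lambda: add 10.
From 10 via lambda: add 7.
lambda-closure = {0, 1, 4, 5, 6, 7, 10, 14}, which has 8 states.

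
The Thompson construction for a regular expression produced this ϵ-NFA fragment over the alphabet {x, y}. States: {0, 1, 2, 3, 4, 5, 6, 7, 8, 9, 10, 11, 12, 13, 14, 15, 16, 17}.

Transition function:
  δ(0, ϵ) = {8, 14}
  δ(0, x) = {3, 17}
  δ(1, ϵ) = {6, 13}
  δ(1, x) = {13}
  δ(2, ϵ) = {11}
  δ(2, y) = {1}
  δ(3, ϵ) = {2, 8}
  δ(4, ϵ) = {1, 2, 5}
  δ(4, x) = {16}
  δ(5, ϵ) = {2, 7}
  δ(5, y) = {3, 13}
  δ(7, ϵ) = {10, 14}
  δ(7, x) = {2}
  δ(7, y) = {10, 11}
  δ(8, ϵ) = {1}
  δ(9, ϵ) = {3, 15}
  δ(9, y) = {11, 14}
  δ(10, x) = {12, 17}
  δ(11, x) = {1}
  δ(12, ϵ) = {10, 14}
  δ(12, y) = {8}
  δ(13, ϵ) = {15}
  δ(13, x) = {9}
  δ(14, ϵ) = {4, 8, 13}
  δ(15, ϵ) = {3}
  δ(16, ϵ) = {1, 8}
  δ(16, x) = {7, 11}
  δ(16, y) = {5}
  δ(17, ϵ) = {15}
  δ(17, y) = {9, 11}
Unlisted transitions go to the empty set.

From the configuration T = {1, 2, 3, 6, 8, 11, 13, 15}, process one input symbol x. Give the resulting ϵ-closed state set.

{1, 2, 3, 6, 8, 9, 11, 13, 15}

1 on x → {13}.
11 on x → {1}.
13 on x → {9}.
No x-transition from 2, 3, 6, 8, 15.
Union after reading x: {1, 9, 13}.
Now take the ϵ-closure:
From 1 via ϵ: add 6.
From 9 via ϵ: add 3, 15.
From 3 via ϵ: add 2, 8.
From 2 via ϵ: add 11.
No new states can be added; the closed set is {1, 2, 3, 6, 8, 9, 11, 13, 15}.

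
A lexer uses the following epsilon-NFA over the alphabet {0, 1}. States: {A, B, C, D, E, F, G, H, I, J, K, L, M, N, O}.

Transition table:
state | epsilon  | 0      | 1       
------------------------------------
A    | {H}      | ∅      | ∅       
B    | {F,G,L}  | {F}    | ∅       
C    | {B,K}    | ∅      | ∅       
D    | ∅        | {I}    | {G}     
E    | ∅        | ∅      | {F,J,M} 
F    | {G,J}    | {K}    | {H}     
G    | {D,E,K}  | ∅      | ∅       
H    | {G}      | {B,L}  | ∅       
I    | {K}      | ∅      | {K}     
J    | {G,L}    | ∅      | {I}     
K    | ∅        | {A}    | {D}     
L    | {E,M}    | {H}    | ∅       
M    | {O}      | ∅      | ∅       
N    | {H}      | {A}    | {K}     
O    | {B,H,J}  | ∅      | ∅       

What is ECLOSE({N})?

{D, E, G, H, K, N}

Start with {N}.
From N via epsilon: add H.
From H via epsilon: add G.
From G via epsilon: add D, E, K.
No new states can be added; the closed set is {D, E, G, H, K, N}.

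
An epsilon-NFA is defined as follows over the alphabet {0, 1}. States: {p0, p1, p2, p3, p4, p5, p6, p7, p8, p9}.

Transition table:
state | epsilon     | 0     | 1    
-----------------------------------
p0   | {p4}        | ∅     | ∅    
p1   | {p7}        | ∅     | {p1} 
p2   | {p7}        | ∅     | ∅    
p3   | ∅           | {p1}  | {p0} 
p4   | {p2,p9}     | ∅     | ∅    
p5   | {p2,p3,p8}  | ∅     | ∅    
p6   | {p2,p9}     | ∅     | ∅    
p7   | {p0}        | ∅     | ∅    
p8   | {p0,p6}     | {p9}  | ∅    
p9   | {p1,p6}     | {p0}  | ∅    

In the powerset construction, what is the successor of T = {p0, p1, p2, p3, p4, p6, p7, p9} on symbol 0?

{p0, p1, p2, p4, p6, p7, p9}

p3 on 0 → {p1}.
p9 on 0 → {p0}.
No 0-transition from p0, p1, p2, p4, p6, p7.
Union after reading 0: {p0, p1}.
Now take the epsilon-closure:
From p0 via epsilon: add p4.
From p1 via epsilon: add p7.
From p4 via epsilon: add p2, p9.
From p9 via epsilon: add p6.
No new states can be added; the closed set is {p0, p1, p2, p4, p6, p7, p9}.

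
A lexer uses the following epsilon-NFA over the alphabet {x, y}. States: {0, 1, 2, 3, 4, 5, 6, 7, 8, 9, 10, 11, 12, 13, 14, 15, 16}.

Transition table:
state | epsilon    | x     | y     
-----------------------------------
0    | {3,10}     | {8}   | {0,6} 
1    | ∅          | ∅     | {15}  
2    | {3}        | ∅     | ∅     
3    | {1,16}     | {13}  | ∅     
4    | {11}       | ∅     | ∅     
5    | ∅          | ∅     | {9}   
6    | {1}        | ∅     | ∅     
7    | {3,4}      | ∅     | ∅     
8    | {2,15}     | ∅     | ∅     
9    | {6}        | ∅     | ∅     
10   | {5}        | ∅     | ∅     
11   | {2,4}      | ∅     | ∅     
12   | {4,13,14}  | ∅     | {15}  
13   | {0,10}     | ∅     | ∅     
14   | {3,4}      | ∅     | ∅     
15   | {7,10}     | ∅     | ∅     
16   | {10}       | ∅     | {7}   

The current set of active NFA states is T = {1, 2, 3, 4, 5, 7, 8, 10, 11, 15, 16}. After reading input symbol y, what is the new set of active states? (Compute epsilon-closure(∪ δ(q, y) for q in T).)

{1, 2, 3, 4, 5, 6, 7, 9, 10, 11, 15, 16}

1 on y → {15}.
5 on y → {9}.
16 on y → {7}.
No y-transition from 2, 3, 4, 7, 8, 10, 11, 15.
Union after reading y: {7, 9, 15}.
Now take the epsilon-closure:
From 7 via epsilon: add 3, 4.
From 9 via epsilon: add 6.
From 15 via epsilon: add 10.
From 3 via epsilon: add 1, 16.
From 4 via epsilon: add 11.
From 10 via epsilon: add 5.
From 11 via epsilon: add 2.
No new states can be added; the closed set is {1, 2, 3, 4, 5, 6, 7, 9, 10, 11, 15, 16}.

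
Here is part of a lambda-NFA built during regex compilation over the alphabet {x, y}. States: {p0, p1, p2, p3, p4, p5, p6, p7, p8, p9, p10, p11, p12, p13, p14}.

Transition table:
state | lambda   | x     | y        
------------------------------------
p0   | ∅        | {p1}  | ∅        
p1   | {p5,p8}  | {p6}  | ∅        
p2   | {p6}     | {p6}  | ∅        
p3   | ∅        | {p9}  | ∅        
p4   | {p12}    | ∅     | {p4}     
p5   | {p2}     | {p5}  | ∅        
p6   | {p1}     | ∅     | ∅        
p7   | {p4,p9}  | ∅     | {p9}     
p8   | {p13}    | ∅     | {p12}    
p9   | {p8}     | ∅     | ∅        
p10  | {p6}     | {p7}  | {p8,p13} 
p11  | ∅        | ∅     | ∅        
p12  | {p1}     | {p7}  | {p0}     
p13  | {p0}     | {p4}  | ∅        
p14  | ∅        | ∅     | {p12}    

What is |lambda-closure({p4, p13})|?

Start with {p4, p13}.
From p4 via lambda: add p12.
From p13 via lambda: add p0.
From p12 via lambda: add p1.
From p1 via lambda: add p5, p8.
From p5 via lambda: add p2.
From p2 via lambda: add p6.
lambda-closure = {p0, p1, p2, p4, p5, p6, p8, p12, p13}, which has 9 states.

9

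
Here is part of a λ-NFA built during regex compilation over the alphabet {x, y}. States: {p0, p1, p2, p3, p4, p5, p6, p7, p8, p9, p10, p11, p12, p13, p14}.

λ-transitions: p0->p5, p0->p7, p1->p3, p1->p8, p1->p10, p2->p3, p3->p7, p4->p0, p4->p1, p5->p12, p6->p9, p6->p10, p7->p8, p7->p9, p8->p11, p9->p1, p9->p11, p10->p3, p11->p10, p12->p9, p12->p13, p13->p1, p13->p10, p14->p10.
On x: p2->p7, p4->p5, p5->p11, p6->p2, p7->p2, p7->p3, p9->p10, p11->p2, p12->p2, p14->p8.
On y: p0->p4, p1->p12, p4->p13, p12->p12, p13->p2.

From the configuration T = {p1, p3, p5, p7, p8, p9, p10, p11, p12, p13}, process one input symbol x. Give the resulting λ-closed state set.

p5 on x → {p11}.
p7 on x → {p2, p3}.
p9 on x → {p10}.
p11 on x → {p2}.
p12 on x → {p2}.
No x-transition from p1, p3, p8, p10, p13.
Union after reading x: {p2, p3, p10, p11}.
Now take the λ-closure:
From p3 via λ: add p7.
From p7 via λ: add p8, p9.
From p9 via λ: add p1.
No new states can be added; the closed set is {p1, p2, p3, p7, p8, p9, p10, p11}.

{p1, p2, p3, p7, p8, p9, p10, p11}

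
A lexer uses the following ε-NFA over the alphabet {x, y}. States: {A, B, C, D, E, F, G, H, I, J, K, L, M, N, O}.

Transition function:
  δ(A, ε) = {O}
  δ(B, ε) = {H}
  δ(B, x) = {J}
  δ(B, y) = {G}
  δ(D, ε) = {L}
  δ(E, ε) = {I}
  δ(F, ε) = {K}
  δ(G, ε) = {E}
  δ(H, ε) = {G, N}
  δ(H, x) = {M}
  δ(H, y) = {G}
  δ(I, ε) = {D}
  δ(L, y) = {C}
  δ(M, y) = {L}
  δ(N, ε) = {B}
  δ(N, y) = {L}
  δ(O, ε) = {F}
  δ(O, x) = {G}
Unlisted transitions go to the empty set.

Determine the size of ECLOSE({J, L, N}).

9

Start with {J, L, N}.
From N via ε: add B.
From B via ε: add H.
From H via ε: add G.
From G via ε: add E.
From E via ε: add I.
From I via ε: add D.
ε-closure = {B, D, E, G, H, I, J, L, N}, which has 9 states.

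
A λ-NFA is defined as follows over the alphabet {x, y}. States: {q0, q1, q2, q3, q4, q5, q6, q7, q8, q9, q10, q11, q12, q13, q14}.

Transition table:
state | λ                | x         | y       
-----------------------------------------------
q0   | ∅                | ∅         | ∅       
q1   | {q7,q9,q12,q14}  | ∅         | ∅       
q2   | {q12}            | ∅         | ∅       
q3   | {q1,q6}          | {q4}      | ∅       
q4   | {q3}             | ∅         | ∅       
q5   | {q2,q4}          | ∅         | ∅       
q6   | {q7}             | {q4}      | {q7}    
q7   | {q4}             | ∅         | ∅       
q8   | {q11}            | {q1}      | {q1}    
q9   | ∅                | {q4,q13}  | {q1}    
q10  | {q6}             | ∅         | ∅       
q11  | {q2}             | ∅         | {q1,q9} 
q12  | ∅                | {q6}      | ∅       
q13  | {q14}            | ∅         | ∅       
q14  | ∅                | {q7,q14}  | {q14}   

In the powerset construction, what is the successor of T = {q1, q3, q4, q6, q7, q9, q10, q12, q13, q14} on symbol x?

q3 on x → {q4}.
q6 on x → {q4}.
q9 on x → {q4, q13}.
q12 on x → {q6}.
q14 on x → {q7, q14}.
No x-transition from q1, q4, q7, q10, q13.
Union after reading x: {q4, q6, q7, q13, q14}.
Now take the λ-closure:
From q4 via λ: add q3.
From q3 via λ: add q1.
From q1 via λ: add q9, q12.
No new states can be added; the closed set is {q1, q3, q4, q6, q7, q9, q12, q13, q14}.

{q1, q3, q4, q6, q7, q9, q12, q13, q14}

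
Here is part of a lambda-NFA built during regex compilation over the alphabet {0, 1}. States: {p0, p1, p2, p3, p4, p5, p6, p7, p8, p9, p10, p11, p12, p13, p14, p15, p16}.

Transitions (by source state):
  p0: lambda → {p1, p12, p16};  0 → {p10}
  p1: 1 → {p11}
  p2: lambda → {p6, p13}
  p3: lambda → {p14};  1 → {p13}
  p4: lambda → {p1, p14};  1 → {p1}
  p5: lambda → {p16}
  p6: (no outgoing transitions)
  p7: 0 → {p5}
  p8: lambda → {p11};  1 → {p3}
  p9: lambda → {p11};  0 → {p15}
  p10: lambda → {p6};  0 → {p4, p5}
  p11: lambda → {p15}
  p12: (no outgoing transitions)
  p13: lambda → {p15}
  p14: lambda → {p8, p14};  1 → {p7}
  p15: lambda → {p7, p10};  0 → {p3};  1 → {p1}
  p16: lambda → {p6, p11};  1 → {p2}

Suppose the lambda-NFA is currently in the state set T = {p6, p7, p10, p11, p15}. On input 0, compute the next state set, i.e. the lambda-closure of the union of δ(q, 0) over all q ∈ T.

p7 on 0 → {p5}.
p10 on 0 → {p4, p5}.
p15 on 0 → {p3}.
No 0-transition from p6, p11.
Union after reading 0: {p3, p4, p5}.
Now take the lambda-closure:
From p3 via lambda: add p14.
From p4 via lambda: add p1.
From p5 via lambda: add p16.
From p14 via lambda: add p8.
From p16 via lambda: add p6, p11.
From p11 via lambda: add p15.
From p15 via lambda: add p7, p10.
No new states can be added; the closed set is {p1, p3, p4, p5, p6, p7, p8, p10, p11, p14, p15, p16}.

{p1, p3, p4, p5, p6, p7, p8, p10, p11, p14, p15, p16}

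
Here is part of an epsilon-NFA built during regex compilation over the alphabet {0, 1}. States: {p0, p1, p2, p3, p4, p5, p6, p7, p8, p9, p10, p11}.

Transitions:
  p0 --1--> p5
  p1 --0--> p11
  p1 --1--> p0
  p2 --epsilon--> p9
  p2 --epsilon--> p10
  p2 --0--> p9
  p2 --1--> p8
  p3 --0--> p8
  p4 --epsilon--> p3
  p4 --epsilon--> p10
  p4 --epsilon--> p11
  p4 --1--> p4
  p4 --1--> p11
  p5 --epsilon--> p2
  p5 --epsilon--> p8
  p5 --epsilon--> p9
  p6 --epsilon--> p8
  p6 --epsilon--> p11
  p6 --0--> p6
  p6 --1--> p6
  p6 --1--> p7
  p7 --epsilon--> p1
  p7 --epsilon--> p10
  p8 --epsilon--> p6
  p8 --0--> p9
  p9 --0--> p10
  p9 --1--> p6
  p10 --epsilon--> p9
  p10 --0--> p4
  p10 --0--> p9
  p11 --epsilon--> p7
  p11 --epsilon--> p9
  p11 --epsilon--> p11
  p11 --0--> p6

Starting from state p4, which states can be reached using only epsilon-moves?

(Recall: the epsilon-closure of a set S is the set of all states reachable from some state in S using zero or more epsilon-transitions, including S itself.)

Start with {p4}.
From p4 via epsilon: add p3, p10, p11.
From p10 via epsilon: add p9.
From p11 via epsilon: add p7.
From p7 via epsilon: add p1.
No new states can be added; the closed set is {p1, p3, p4, p7, p9, p10, p11}.

{p1, p3, p4, p7, p9, p10, p11}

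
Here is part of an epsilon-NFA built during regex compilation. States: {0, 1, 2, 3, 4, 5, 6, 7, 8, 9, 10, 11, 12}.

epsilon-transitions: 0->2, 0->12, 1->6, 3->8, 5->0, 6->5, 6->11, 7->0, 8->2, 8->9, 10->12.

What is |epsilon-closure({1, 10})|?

Start with {1, 10}.
From 1 via epsilon: add 6.
From 10 via epsilon: add 12.
From 6 via epsilon: add 5, 11.
From 5 via epsilon: add 0.
From 0 via epsilon: add 2.
epsilon-closure = {0, 1, 2, 5, 6, 10, 11, 12}, which has 8 states.

8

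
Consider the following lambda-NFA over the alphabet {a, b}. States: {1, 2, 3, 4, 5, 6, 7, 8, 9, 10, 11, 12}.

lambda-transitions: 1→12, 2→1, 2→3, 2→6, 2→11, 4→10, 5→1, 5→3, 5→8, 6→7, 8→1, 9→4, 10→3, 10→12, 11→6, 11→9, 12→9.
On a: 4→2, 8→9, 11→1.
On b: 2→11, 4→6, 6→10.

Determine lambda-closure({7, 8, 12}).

Start with {7, 8, 12}.
From 8 via lambda: add 1.
From 12 via lambda: add 9.
From 9 via lambda: add 4.
From 4 via lambda: add 10.
From 10 via lambda: add 3.
No new states can be added; the closed set is {1, 3, 4, 7, 8, 9, 10, 12}.

{1, 3, 4, 7, 8, 9, 10, 12}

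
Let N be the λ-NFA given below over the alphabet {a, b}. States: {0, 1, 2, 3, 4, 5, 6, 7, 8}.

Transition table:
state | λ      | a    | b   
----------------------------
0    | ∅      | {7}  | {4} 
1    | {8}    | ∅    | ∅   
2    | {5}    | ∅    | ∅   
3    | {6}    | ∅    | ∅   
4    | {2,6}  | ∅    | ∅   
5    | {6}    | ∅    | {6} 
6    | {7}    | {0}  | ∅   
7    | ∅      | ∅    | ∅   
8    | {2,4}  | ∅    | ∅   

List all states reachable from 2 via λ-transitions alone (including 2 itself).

{2, 5, 6, 7}

Start with {2}.
From 2 via λ: add 5.
From 5 via λ: add 6.
From 6 via λ: add 7.
No new states can be added; the closed set is {2, 5, 6, 7}.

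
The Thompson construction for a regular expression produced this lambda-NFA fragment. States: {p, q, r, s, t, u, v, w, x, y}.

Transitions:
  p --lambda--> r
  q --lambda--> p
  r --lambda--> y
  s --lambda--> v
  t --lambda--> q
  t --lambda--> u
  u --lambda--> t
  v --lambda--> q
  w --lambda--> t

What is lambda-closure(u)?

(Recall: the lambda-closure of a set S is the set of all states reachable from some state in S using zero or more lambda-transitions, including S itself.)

Start with {u}.
From u via lambda: add t.
From t via lambda: add q.
From q via lambda: add p.
From p via lambda: add r.
From r via lambda: add y.
No new states can be added; the closed set is {p, q, r, t, u, y}.

{p, q, r, t, u, y}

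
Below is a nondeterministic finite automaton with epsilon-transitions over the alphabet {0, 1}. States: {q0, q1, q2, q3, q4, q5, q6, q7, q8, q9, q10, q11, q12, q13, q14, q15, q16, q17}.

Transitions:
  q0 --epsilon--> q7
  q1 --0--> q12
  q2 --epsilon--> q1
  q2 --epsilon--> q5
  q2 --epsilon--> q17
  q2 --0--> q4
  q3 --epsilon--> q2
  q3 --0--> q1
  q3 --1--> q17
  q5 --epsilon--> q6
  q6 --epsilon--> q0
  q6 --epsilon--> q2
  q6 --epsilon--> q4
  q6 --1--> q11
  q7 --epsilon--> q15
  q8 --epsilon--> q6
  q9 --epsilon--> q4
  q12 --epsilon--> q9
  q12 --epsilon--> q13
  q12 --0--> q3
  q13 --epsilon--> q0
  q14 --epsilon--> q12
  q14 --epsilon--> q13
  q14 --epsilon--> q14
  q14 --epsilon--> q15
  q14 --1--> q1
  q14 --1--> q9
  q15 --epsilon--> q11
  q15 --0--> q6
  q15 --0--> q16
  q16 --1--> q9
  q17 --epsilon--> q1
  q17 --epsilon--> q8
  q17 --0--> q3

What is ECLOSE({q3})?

Start with {q3}.
From q3 via epsilon: add q2.
From q2 via epsilon: add q1, q5, q17.
From q5 via epsilon: add q6.
From q17 via epsilon: add q8.
From q6 via epsilon: add q0, q4.
From q0 via epsilon: add q7.
From q7 via epsilon: add q15.
From q15 via epsilon: add q11.
No new states can be added; the closed set is {q0, q1, q2, q3, q4, q5, q6, q7, q8, q11, q15, q17}.

{q0, q1, q2, q3, q4, q5, q6, q7, q8, q11, q15, q17}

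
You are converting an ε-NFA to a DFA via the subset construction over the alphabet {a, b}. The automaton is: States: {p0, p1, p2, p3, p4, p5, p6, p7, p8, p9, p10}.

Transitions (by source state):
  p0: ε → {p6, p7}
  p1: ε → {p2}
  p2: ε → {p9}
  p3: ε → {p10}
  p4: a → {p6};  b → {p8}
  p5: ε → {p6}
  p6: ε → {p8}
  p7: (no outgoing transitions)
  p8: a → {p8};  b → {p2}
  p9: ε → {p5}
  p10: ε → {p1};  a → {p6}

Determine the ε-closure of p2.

{p2, p5, p6, p8, p9}

Start with {p2}.
From p2 via ε: add p9.
From p9 via ε: add p5.
From p5 via ε: add p6.
From p6 via ε: add p8.
No new states can be added; the closed set is {p2, p5, p6, p8, p9}.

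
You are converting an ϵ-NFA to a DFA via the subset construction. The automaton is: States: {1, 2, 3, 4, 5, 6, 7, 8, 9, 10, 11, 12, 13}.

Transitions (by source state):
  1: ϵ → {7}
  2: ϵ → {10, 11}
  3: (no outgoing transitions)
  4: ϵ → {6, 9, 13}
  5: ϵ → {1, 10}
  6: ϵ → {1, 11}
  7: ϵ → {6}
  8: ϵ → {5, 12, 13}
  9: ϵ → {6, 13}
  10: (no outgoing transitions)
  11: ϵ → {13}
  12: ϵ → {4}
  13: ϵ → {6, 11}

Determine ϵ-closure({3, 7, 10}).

Start with {3, 7, 10}.
From 7 via ϵ: add 6.
From 6 via ϵ: add 1, 11.
From 11 via ϵ: add 13.
No new states can be added; the closed set is {1, 3, 6, 7, 10, 11, 13}.

{1, 3, 6, 7, 10, 11, 13}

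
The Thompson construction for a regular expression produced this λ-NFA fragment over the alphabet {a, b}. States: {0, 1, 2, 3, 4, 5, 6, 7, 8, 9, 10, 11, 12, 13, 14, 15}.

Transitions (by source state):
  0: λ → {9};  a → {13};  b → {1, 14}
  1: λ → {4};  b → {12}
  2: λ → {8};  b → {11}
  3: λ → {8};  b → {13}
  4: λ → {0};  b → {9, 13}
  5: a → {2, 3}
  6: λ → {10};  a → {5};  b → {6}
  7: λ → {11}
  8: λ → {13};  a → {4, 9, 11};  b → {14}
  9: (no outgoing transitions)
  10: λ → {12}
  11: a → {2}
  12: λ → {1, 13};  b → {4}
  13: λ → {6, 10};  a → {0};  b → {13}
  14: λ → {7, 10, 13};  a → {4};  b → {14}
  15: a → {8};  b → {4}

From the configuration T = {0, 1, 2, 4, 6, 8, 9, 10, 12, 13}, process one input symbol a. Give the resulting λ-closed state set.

{0, 1, 4, 5, 6, 9, 10, 11, 12, 13}

0 on a → {13}.
6 on a → {5}.
8 on a → {4, 9, 11}.
13 on a → {0}.
No a-transition from 1, 2, 4, 9, 10, 12.
Union after reading a: {0, 4, 5, 9, 11, 13}.
Now take the λ-closure:
From 13 via λ: add 6, 10.
From 10 via λ: add 12.
From 12 via λ: add 1.
No new states can be added; the closed set is {0, 1, 4, 5, 6, 9, 10, 11, 12, 13}.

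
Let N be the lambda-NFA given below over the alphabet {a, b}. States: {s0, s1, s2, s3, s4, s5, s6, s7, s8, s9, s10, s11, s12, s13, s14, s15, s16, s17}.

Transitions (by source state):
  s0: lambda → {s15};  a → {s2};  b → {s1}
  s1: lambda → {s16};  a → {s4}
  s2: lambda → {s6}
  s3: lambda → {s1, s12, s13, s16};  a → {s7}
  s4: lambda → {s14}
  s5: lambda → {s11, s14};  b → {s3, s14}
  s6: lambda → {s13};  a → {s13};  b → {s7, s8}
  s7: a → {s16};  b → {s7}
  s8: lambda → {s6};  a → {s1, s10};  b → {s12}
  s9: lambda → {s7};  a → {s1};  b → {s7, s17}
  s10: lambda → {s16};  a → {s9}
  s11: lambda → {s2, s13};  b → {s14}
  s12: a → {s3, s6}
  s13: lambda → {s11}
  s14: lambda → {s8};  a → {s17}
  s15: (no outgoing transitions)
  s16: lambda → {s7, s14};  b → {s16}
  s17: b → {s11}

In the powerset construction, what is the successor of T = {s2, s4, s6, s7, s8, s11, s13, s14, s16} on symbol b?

s6 on b → {s7, s8}.
s7 on b → {s7}.
s8 on b → {s12}.
s11 on b → {s14}.
s16 on b → {s16}.
No b-transition from s2, s4, s13, s14.
Union after reading b: {s7, s8, s12, s14, s16}.
Now take the lambda-closure:
From s8 via lambda: add s6.
From s6 via lambda: add s13.
From s13 via lambda: add s11.
From s11 via lambda: add s2.
No new states can be added; the closed set is {s2, s6, s7, s8, s11, s12, s13, s14, s16}.

{s2, s6, s7, s8, s11, s12, s13, s14, s16}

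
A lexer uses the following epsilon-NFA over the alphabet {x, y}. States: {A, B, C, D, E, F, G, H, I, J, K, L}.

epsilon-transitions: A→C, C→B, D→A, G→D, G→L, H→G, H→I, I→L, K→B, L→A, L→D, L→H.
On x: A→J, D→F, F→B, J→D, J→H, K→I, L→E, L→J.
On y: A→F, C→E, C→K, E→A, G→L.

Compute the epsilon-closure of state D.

Start with {D}.
From D via epsilon: add A.
From A via epsilon: add C.
From C via epsilon: add B.
No new states can be added; the closed set is {A, B, C, D}.

{A, B, C, D}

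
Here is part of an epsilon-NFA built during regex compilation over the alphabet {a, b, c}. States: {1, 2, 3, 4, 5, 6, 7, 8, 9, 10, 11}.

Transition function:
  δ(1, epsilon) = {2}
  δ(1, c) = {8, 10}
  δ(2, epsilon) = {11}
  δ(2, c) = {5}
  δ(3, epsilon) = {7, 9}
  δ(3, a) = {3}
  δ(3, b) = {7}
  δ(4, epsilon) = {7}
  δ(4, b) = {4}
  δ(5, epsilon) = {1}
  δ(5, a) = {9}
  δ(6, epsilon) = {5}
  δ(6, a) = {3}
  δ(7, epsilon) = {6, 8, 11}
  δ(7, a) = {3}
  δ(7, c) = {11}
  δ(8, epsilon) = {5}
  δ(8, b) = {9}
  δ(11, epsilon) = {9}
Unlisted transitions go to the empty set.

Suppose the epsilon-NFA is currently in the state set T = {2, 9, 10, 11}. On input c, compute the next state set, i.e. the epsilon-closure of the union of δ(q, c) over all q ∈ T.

{1, 2, 5, 9, 11}

2 on c → {5}.
No c-transition from 9, 10, 11.
Union after reading c: {5}.
Now take the epsilon-closure:
From 5 via epsilon: add 1.
From 1 via epsilon: add 2.
From 2 via epsilon: add 11.
From 11 via epsilon: add 9.
No new states can be added; the closed set is {1, 2, 5, 9, 11}.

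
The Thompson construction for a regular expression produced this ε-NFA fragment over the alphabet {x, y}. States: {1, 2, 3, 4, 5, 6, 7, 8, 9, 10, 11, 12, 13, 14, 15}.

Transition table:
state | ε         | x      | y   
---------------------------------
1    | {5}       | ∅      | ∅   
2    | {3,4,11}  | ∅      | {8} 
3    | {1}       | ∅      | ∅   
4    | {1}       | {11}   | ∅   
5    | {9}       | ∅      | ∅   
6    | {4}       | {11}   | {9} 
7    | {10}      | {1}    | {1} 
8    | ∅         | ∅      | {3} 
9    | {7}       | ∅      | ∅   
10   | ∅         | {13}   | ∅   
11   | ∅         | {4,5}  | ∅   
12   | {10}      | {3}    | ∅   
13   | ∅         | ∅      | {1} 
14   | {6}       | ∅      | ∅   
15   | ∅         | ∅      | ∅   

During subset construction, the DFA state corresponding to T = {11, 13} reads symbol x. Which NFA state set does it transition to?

11 on x → {4, 5}.
No x-transition from 13.
Union after reading x: {4, 5}.
Now take the ε-closure:
From 4 via ε: add 1.
From 5 via ε: add 9.
From 9 via ε: add 7.
From 7 via ε: add 10.
No new states can be added; the closed set is {1, 4, 5, 7, 9, 10}.

{1, 4, 5, 7, 9, 10}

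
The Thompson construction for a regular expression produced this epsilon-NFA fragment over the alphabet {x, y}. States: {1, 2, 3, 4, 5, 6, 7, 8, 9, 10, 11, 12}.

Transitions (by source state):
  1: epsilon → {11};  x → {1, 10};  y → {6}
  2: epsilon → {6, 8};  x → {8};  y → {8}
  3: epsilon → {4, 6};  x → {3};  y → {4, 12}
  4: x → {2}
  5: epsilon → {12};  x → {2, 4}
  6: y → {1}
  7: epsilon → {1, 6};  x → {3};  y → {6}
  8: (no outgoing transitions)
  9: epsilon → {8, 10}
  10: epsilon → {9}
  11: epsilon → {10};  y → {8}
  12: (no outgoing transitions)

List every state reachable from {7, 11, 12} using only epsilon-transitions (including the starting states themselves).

Start with {7, 11, 12}.
From 7 via epsilon: add 1, 6.
From 11 via epsilon: add 10.
From 10 via epsilon: add 9.
From 9 via epsilon: add 8.
No new states can be added; the closed set is {1, 6, 7, 8, 9, 10, 11, 12}.

{1, 6, 7, 8, 9, 10, 11, 12}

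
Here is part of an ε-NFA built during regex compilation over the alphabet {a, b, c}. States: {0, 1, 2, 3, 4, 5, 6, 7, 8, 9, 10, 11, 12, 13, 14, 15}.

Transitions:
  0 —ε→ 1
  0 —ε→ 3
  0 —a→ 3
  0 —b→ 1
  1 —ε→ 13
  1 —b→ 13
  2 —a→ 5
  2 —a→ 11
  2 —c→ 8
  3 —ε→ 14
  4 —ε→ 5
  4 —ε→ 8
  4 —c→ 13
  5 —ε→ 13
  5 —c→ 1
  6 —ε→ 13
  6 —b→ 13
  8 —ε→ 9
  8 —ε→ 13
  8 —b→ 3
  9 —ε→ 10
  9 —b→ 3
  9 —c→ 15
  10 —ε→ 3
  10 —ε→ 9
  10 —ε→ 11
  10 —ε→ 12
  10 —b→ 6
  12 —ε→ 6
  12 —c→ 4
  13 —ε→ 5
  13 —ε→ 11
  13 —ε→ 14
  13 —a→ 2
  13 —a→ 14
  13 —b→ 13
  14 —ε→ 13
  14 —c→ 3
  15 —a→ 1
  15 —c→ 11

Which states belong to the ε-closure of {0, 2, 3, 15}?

{0, 1, 2, 3, 5, 11, 13, 14, 15}

Start with {0, 2, 3, 15}.
From 0 via ε: add 1.
From 3 via ε: add 14.
From 1 via ε: add 13.
From 13 via ε: add 5, 11.
No new states can be added; the closed set is {0, 1, 2, 3, 5, 11, 13, 14, 15}.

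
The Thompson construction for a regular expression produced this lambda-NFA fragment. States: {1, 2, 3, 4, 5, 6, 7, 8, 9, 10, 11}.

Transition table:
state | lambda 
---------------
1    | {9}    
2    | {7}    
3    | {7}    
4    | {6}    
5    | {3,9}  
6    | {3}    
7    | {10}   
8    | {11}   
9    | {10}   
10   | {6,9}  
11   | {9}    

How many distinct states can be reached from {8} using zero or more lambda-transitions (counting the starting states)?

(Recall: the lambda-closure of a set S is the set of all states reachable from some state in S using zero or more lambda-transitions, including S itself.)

7

Start with {8}.
From 8 via lambda: add 11.
From 11 via lambda: add 9.
From 9 via lambda: add 10.
From 10 via lambda: add 6.
From 6 via lambda: add 3.
From 3 via lambda: add 7.
lambda-closure = {3, 6, 7, 8, 9, 10, 11}, which has 7 states.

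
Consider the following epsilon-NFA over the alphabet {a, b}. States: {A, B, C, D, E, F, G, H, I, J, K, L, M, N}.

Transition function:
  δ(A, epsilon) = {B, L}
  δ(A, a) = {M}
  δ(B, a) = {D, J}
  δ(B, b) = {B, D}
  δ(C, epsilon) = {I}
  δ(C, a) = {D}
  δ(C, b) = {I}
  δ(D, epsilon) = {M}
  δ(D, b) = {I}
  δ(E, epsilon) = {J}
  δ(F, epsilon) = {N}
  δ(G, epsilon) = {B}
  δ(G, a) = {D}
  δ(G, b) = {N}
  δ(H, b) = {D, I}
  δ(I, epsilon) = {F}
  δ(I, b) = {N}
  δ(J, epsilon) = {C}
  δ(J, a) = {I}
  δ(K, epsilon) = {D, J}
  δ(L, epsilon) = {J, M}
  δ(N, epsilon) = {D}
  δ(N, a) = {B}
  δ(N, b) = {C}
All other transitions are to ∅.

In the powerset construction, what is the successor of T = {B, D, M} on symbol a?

{C, D, F, I, J, M, N}

B on a → {D, J}.
No a-transition from D, M.
Union after reading a: {D, J}.
Now take the epsilon-closure:
From D via epsilon: add M.
From J via epsilon: add C.
From C via epsilon: add I.
From I via epsilon: add F.
From F via epsilon: add N.
No new states can be added; the closed set is {C, D, F, I, J, M, N}.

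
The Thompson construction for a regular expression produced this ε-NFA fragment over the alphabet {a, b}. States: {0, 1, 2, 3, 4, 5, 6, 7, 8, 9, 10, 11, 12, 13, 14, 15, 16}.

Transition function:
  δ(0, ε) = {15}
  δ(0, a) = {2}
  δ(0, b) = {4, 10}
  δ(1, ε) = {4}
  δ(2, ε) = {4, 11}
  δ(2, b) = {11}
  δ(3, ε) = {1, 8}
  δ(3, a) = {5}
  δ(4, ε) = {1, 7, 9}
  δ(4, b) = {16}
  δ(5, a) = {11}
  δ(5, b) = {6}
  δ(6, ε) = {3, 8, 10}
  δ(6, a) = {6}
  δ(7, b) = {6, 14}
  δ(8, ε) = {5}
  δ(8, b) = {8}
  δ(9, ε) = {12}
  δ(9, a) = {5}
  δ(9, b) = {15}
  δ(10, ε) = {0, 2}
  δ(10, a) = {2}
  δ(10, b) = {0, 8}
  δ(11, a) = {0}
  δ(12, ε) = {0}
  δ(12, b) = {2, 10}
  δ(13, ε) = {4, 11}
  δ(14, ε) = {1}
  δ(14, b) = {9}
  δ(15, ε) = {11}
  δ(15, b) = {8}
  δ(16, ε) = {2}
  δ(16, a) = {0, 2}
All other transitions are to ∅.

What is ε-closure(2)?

Start with {2}.
From 2 via ε: add 4, 11.
From 4 via ε: add 1, 7, 9.
From 9 via ε: add 12.
From 12 via ε: add 0.
From 0 via ε: add 15.
No new states can be added; the closed set is {0, 1, 2, 4, 7, 9, 11, 12, 15}.

{0, 1, 2, 4, 7, 9, 11, 12, 15}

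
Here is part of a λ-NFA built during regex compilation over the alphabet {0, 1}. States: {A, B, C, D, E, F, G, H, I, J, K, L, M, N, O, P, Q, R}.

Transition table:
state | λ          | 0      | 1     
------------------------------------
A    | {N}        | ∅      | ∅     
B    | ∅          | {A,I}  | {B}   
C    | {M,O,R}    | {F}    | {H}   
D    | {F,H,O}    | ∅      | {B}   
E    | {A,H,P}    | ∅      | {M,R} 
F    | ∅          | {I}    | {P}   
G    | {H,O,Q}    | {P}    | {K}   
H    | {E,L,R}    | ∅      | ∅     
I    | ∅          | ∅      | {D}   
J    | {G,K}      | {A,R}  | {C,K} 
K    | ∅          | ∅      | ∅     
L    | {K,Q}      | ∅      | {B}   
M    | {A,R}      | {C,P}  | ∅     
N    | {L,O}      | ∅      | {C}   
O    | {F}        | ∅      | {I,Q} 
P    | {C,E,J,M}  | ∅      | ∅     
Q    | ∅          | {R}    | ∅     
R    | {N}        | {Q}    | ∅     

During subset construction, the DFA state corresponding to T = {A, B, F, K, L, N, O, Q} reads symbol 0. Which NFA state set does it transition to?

{A, F, I, K, L, N, O, Q, R}

B on 0 → {A, I}.
F on 0 → {I}.
Q on 0 → {R}.
No 0-transition from A, K, L, N, O.
Union after reading 0: {A, I, R}.
Now take the λ-closure:
From A via λ: add N.
From N via λ: add L, O.
From L via λ: add K, Q.
From O via λ: add F.
No new states can be added; the closed set is {A, F, I, K, L, N, O, Q, R}.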